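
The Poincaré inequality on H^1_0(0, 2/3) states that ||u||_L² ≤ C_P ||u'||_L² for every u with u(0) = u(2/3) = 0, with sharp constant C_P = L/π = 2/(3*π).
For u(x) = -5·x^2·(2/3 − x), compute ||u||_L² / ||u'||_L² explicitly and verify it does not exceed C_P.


||u||_L² / ||u'||_L² = sqrt(14)/21 < C_P = 2/(3*π).

u(x) = -5·x^2·(2/3 − x), so u'(x) = 5*x*(9*x - 4)/3.
u(x) = -5·x^2·(2/3 − x) vanishes at x = 0 and x = 2/3, so u ∈ H^1_0(0, 2/3). Differentiate via the product rule and integrate the resulting polynomials term by term.
  ∫_0^2/3 u² dx = ∫_0^2/3 (25*x^6 - 100*x^5/3 + 100*x^4/9) dx. Term by term:
    ∫_0^2/3 25*x^6 dx = 3200/15309;  ∫_0^2/3 -100*x^5/3 dx = -3200/6561;  ∫_0^2/3 100*x^4/9 dx = 640/2187.
  Sum: 3200/15309 − 3200/6561 + 640/2187 = 640/45927.
  ∫_0^2/3 (u')² dx = ∫_0^2/3 (225*x^4 - 200*x^3 + 400*x^2/9) dx. Term by term:
    ∫_0^2/3 225*x^4 dx = 160/27;  ∫_0^2/3 -200*x^3 dx = -800/81;  ∫_0^2/3 400*x^2/9 dx = 3200/729.
  Sum: 160/27 − 800/81 + 3200/729 = 320/729.
∫_0^2/3 u² dx = 640/45927, so ||u||_L² = 8*sqrt(70)/567.
∫_0^2/3 (u')² dx = 320/729, so ||u'||_L² = 8*sqrt(5)/27.
Ratio ||u||_L² / ||u'||_L² = sqrt(14)/21.
Sharp Poincaré constant on H^1_0(0, 2/3) is C_P = L/π = 2/(3*π), achieved by sin(3*π/2·x).
A polynomial bump cannot attain the sharp Poincaré constant (only the first sine eigenfunction does), so the ratio is strictly less than C_P, consistent with ||u||_L² ≤ C_P ||u'||_L².


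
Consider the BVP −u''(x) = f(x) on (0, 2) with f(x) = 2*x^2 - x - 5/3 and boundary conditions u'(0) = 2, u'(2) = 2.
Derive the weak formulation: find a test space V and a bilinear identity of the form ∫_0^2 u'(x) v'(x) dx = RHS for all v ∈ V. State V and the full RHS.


V = H^1(0, 2) (v unrestricted at boundary; u is determined up to an additive constant); weak form: ∫_0^2 u'v' dx = ∫_0^2 (2*x^2 - x - 5/3) v dx + 2·v(2) − 2·v(0) for all v ∈ V.

Multiply both sides by a test function v and integrate from 0 to 2:
  ∫_0^2 −u''(x) v(x) dx = ∫_0^2 f(x) v(x) dx.
Integrate the LHS by parts once:
  ∫_0^2 −u'' v dx = −[u'(x) v(x)]_0^2 + ∫_0^2 u'(x) v'(x) dx.
Thus ∫_0^2 u'(x) v'(x) dx = ∫_0^2 f(x) v(x) dx + [u'(x) v(x)]_0^2.
Choose V so that boundary terms are either known or forced to vanish.
u has inhomogeneous Neumann u'(0) = 2, u'(2) = 2. [u' v]_0^2 = (2)·v(2) − (2)·v(0) = 2·v(2) − 2·v(0). Take V = H^1(0, 2); boundary term becomes part of RHS.
Weak formulation: find u (satisfying any essential BC) such that ∫_0^2 u'(x) v'(x) dx = ∫_0^2 f v dx + 2·v(2) − 2·v(0) for all v ∈ V (Neumann data are natural BCs: they enter the RHS as boundary terms).
Substituting f(x) = 2*x^2 - x - 5/3, the right-hand side is ∫_0^2 (2*x^2 - x - 5/3) v dx + 2·v(2) − 2·v(0).
Compatibility check (pure Neumann): taking v ≡ 1 ∈ V gives 0 = ∫_0^2 f dx + (2) − (2), i.e. ∫_0^2 f dx must equal u'(0) − u'(2) = 0. Indeed ∫_0^2 (2*x^2 - x - 5/3) dx = 0, so the data are compatible. The solution is then unique only up to an additive constant (fix it e.g. by requiring ∫_0^2 u dx = 0).


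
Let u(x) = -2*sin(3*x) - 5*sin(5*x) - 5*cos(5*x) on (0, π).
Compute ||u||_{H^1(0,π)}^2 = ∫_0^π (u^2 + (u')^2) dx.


||u||_{H^1(0,π)}^2 = 670*π

u'(x) = 25*sin(5*x) - 6*cos(3*x) - 25*cos(5*x).
Expand u² and (u')² and integrate term by term on (0, π), using: for integers n ≥ 1, ∫_0^π sin²(nx) dx = ∫_0^π cos²(nx) dx = π/2; for n ≠ n', ∫_0^π sin(nx)sin(n'x) dx = ∫_0^π cos(nx)cos(n'x) dx = 0; and by product-to-sum, ∫_0^π sin(nx)cos(n'x) dx = ½∫_0^π [sin((n+n')x) + sin((n−n')x)] dx, which is 0 when n+n' is even and 2n/(n²−n'²) when n+n' is odd (it need not vanish on (0, π)).
  u² squared terms: (-5)²·∫cos(5x)² dx = 25·π/2 = 25*π/2;  (-5)²·∫sin(5x)² dx = 25·π/2 = 25*π/2;  (-2)²·∫sin(3x)² dx = 4·π/2 = 2*π.
  u² cross terms: 2·(-5)·(-5)·∫cos(5x)·sin(5x) dx = 50·(0) = 0;  2·(-5)·(-2)·∫cos(5x)·sin(3x) dx = 20·(0) = 0;  2·(-5)·(-2)·∫sin(5x)·sin(3x) dx = 20·(0) = 0.
  So ∫_0^π u² dx = 25*π/2 + 25*π/2 + 2*π + 0 + 0 + 0 = 27*π.
  (u')² squared terms: (-25)²·∫cos(5x)² dx = 625·π/2 = 625*π/2;  (-6)²·∫cos(3x)² dx = 36·π/2 = 18*π;  (25)²·∫sin(5x)² dx = 625·π/2 = 625*π/2.
  (u')² cross terms: 2·(-25)·(-6)·∫cos(5x)·cos(3x) dx = 300·(0) = 0;  2·(-25)·(25)·∫cos(5x)·sin(5x) dx = -1250·(0) = 0;  2·(-6)·(25)·∫cos(3x)·sin(5x) dx = -300·(0) = 0.
  So ∫_0^π (u')² dx = 625*π/2 + 18*π + 625*π/2 + 0 + 0 + 0 = 643*π.
||u||_{H^1}^2 = (27*π) + (643*π) = 670*π.


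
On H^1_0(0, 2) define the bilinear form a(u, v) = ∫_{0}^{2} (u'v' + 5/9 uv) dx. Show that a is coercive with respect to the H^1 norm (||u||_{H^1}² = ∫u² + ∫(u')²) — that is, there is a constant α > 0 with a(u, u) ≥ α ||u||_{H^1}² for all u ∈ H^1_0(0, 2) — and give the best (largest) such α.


α = (20/9 + π^2)/(4 + π^2)

Coercivity of a(·,·) on H^1_0(0, 2) means a(u, u) ≥ α ||u||_{H^1}² for every u ∈ H^1_0.
The interval has length L = 2, and Poincaré/coercivity depend only on L. Here a(u, u) = ∫(u')² + (5/9)·∫u².
Here 0 < c = 5/9 < 1. The condition a(u,u) ≥ α||u||_{H^1}² reads (1−α)∫(u')² ≥ (α−c)∫u². Any admissible α is ≤ 1 (rapidly oscillating u have ∫u²/∫(u')² → 0), and α = 1 would force 0 ≥ (1−c)∫u², impossible since c < 1; so 1−α > 0. By the sharp Poincaré inequality on H^1_0 of an interval of length L, ∫(u')² ≥ (π/L)²∫u² with equality for the first sine mode sin(π(x−x₀)/L) (x₀ the left endpoint), so the inequality holds for all u iff (1−α)(π/L)² ≥ α − c, i.e. α ≤ ((π/L)² + c)/((π/L)² + 1) = (1 + c(L/π)²)/(1 + (L/π)²). With (π/L)² = π^2/4 and c = 5/9, the largest admissible constant is α = ((π/L)² + c)/((π/L)² + 1).
Simplifying, α = (20/9 + π^2)/(4 + π^2).


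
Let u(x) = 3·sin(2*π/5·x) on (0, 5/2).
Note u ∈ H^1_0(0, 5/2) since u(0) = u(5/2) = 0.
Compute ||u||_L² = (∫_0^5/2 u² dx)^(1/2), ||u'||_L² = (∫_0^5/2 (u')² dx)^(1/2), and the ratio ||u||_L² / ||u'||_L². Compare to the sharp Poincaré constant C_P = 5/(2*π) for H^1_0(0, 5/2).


||u||_L² / ||u'||_L² = 5/(2*π) = C_P.

u(x) = 3·sin(2*π/5·x), so u'(x) = 6*π*cos(2*π*x/5)/5.
Writing u(x) = A·sin(kπx/L) with A = 3 and k = 1, use ∫_0^L sin²(kπx/L) dx = L/2 and ∫_0^L cos²(kπx/L) dx = L/2.
u² = 9·sin²(2*π/5·x) and (u')² = 36*π^2/25·cos²(2*π/5·x), and each of sin², cos² integrates to L/2 = 5/4 over (0, 5/2).
∫_0^5/2 u² dx = 45/4, so ||u||_L² = 3*sqrt(5)/2.
∫_0^5/2 (u')² dx = 9*π^2/5, so ||u'||_L² = 3*sqrt(5)*π/5.
Ratio ||u||_L² / ||u'||_L² = 5/(2*π).
Sharp Poincaré constant on H^1_0(0, 5/2) is C_P = L/π = 5/(2*π), achieved by sin(2*π/5·x).
This is the k = 1 eigenfunction (up to amplitude), so the ratio equals the sharp Poincaré constant exactly.


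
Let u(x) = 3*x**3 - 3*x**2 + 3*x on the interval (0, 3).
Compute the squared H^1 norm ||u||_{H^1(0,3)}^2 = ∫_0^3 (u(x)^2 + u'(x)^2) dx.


||u||_{H^1}^2 = 285471/70

The H^1 norm (squared) on an interval (0, L) is
  ||u||_{H^1}^2 = ∫_0^L u(x)^2 dx + ∫_0^L u'(x)^2 dx.
Compute u'(x) = 9*x**2 - 6*x + 3.
Then u(x)^2 = 9*x**6 - 18*x**5 + 27*x**4 - 18*x**3 + 9*x**2 and u'(x)^2 = 81*x**4 - 108*x**3 + 90*x**2 - 36*x + 9.
Integrate each monomial from 0 to 3 using ∫_0^3 c·x^n dx = c·3^(n+1)/(n+1):
  ∫_0^3 u(x)^2 dx = ∫_0^3 (9*x^6 - 18*x^5 + 27*x^4 - 18*x^3 + 9*x^2) dx. Term by term:
    ∫_0^3 9*x^6 dx = 19683/7;  ∫_0^3 -18*x^5 dx = -2187;  ∫_0^3 27*x^4 dx = 6561/5;
    ∫_0^3 -18*x^3 dx = -729/2;  ∫_0^3 9*x^2 dx = 81.
  Sum: 19683/7 − 2187 + 6561/5 − 729/2 + 81 = 115749/70.
  ∫_0^3 u'(x)^2 dx = ∫_0^3 (81*x^4 - 108*x^3 + 90*x^2 - 36*x + 9) dx. Term by term:
    ∫_0^3 81*x^4 dx = 19683/5;  ∫_0^3 -108*x^3 dx = -2187;  ∫_0^3 90*x^2 dx = 810;
    ∫_0^3 -36*x dx = -162;  ∫_0^3 9 dx = 27.
  Sum: 19683/5 − 2187 + 810 − 162 + 27 = 12123/5.
Adding: ||u||_{H^1}^2 = 115749/70 + 12123/5 = 285471/70.


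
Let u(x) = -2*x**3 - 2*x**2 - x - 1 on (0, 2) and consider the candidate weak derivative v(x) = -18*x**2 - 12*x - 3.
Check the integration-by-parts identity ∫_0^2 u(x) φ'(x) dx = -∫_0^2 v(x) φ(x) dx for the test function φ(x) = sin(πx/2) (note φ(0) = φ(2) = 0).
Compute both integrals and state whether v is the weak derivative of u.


LHS = -192/π^3 + 68/π, RHS = -576/π^3 + 204/π. No, v is not the weak derivative of u.

u(x) = -2*x**3 - 2*x**2 - x - 1, classical derivative u'(x) = -6*x**2 - 4*x - 1.
φ(x) = sin(πx/2), so φ'(x) = π*cos(π*x/2)/2.
Note φ(0) = φ(2) = 0, so the boundary term u·φ vanishes.
LHS = ∫_0^2 u(x) φ'(x) dx = ∫_0^2 (-π*x^3*cos(π*x/2) - π*x^2*cos(π*x/2) - π*x*cos(π*x/2)/2 - π*cos(π*x/2)/2) dx. Term by term:
  ∫_0^2 -π*cos(π*x/2)/2 dx = 0;  ∫_0^2 -π*x^2*cos(π*x/2) dx = 16/π;  ∫_0^2 -π*x^3*cos(π*x/2) dx = -192/π^3 + 48/π;
  ∫_0^2 -π*x*cos(π*x/2)/2 dx = 4/π.
Sum: 0 + 16/π + -192/π^3 + 48/π + 4/π = -192/π^3 + 68/π.
So LHS = -192/π^3 + 68/π.
∫_0^2 v(x) φ(x) dx = ∫_0^2 (-18*x^2*sin(π*x/2) - 12*x*sin(π*x/2) - 3*sin(π*x/2)) dx. Term by term:
  ∫_0^2 -3*sin(π*x/2) dx = -12/π;  ∫_0^2 -18*x^2*sin(π*x/2) dx = -144/π + 576/π^3;  ∫_0^2 -12*x*sin(π*x/2) dx = -48/π.
Sum: -12/π + -144/π + 576/π^3 − 48/π = -204/π + 576/π^3.
So RHS = -∫_0^2 v(x) φ(x) dx = -576/π^3 + 204/π.
LHS − RHS = -136/π + 384/π^3 ≠ 0, so the identity fails.
(For a valid weak derivative the identity must hold for EVERY test function, in particular this one. The failure shows v is NOT the weak derivative of u.)
Correct weak derivative would be u'(x) = -6*x**2 - 4*x - 1.


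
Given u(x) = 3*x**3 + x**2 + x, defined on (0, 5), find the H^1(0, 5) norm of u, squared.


||u||_{H^1}^2 = 7476935/42

The H^1 norm (squared) on an interval (0, L) is
  ||u||_{H^1}^2 = ∫_0^L u(x)^2 dx + ∫_0^L u'(x)^2 dx.
Compute u'(x) = 9*x**2 + 2*x + 1.
Then u(x)^2 = 9*x**6 + 6*x**5 + 7*x**4 + 2*x**3 + x**2 and u'(x)^2 = 81*x**4 + 36*x**3 + 22*x**2 + 4*x + 1.
Integrate each monomial from 0 to 5 using ∫_0^5 c·x^n dx = c·5^(n+1)/(n+1):
  ∫_0^5 u(x)^2 dx = ∫_0^5 (9*x^6 + 6*x^5 + 7*x^4 + 2*x^3 + x^2) dx. Term by term:
    ∫_0^5 9*x^6 dx = 703125/7;  ∫_0^5 6*x^5 dx = 15625;  ∫_0^5 7*x^4 dx = 4375;
    ∫_0^5 2*x^3 dx = 625/2;  ∫_0^5 x^2 dx = 125/3.
  Sum: 703125/7 + 15625 + 4375 + 625/2 + 125/3 = 5073625/42.
  ∫_0^5 u'(x)^2 dx = ∫_0^5 (81*x^4 + 36*x^3 + 22*x^2 + 4*x + 1) dx. Term by term:
    ∫_0^5 81*x^4 dx = 50625;  ∫_0^5 36*x^3 dx = 5625;  ∫_0^5 22*x^2 dx = 2750/3;
    ∫_0^5 4*x dx = 50;  ∫_0^5 1 dx = 5.
  Sum: 50625 + 5625 + 2750/3 + 50 + 5 = 171665/3.
Adding: ||u||_{H^1}^2 = 5073625/42 + 171665/3 = 7476935/42.


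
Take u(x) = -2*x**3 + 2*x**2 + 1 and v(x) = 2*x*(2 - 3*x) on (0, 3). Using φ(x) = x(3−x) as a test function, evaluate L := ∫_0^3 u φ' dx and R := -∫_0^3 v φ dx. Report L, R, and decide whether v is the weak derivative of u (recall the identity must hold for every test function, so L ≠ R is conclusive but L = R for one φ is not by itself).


LHS = 459/10, RHS = 459/10. Yes, v = u' weakly.

u(x) = -2*x**3 + 2*x**2 + 1, classical derivative u'(x) = -6*x**2 + 4*x.
φ(x) = x(3−x), so φ'(x) = 3 - 2*x.
Note φ(0) = φ(3) = 0, so the boundary term u·φ vanishes.
LHS = ∫_0^3 u(x) φ'(x) dx = ∫_0^3 (4*x^4 - 10*x^3 + 6*x^2 - 2*x + 3) dx. Term by term:
  ∫_0^3 4*x^4 dx = 972/5;  ∫_0^3 -10*x^3 dx = -405/2;  ∫_0^3 6*x^2 dx = 54;
  ∫_0^3 -2*x dx = -9;  ∫_0^3 3 dx = 9.
Sum: 972/5 − 405/2 + 54 − 9 + 9 = 459/10.
So LHS = 459/10.
∫_0^3 v(x) φ(x) dx = ∫_0^3 (6*x^4 - 22*x^3 + 12*x^2) dx. Term by term:
  ∫_0^3 6*x^4 dx = 1458/5;  ∫_0^3 -22*x^3 dx = -891/2;  ∫_0^3 12*x^2 dx = 108.
Sum: 1458/5 − 891/2 + 108 = -459/10.
So RHS = -∫_0^3 v(x) φ(x) dx = 459/10.
LHS = RHS, so the identity holds for this test φ.
Moreover u is smooth here and v(x) = u'(x) = -6*x**2 + 4*x pointwise, so the identity holds for every test function. Hence v is the weak derivative of u.


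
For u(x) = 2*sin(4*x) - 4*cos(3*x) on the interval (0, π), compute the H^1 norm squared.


||u||_{H^1(0,π)}^2 = -1280/7 + 114*π

u'(x) = 12*sin(3*x) + 8*cos(4*x).
Expand u² and (u')² and integrate term by term on (0, π), using: for integers n ≥ 1, ∫_0^π sin²(nx) dx = ∫_0^π cos²(nx) dx = π/2; for n ≠ n', ∫_0^π sin(nx)sin(n'x) dx = ∫_0^π cos(nx)cos(n'x) dx = 0; and by product-to-sum, ∫_0^π sin(nx)cos(n'x) dx = ½∫_0^π [sin((n+n')x) + sin((n−n')x)] dx, which is 0 when n+n' is even and 2n/(n²−n'²) when n+n' is odd (it need not vanish on (0, π)).
  u² squared terms: (-4)²·∫cos(3x)² dx = 16·π/2 = 8*π;  (2)²·∫sin(4x)² dx = 4·π/2 = 2*π.
  u² cross terms: 2·(-4)·(2)·∫cos(3x)·sin(4x) dx = -16·(8/7) = -128/7.
  So ∫_0^π u² dx = 8*π + 2*π − 128/7 = -128/7 + 10*π.
  (u')² squared terms: (8)²·∫cos(4x)² dx = 64·π/2 = 32*π;  (12)²·∫sin(3x)² dx = 144·π/2 = 72*π.
  (u')² cross terms: 2·(8)·(12)·∫cos(4x)·sin(3x) dx = 192·(-6/7) = -1152/7.
  So ∫_0^π (u')² dx = 32*π + 72*π − 1152/7 = -1152/7 + 104*π.
||u||_{H^1}^2 = (-128/7 + 10*π) + (-1152/7 + 104*π) = -1280/7 + 114*π.


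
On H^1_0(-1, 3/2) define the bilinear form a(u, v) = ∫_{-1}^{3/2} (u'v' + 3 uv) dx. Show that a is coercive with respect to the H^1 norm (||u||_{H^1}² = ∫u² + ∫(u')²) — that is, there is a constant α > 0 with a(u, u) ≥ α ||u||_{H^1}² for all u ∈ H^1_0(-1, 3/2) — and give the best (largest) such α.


α = 1

Coercivity of a(·,·) on H^1_0(-1, 3/2) means a(u, u) ≥ α ||u||_{H^1}² for every u ∈ H^1_0.
The interval has length L = 5/2, and Poincaré/coercivity depend only on L. Here a(u, u) = ∫(u')² + (3)·∫u².
Here c = 3 ≥ 1, so a(u,u) = ∫(u')² + c∫u² ≥ ∫(u')² + ∫u² = ||u||_{H^1}², i.e. α = 1 works. No larger α is possible: a(u,u) ≥ α||u||_{H^1}² means (1−α)∫(u')² ≥ (α−c)∫u², and for the modes u_n = sin(nπ(x−x₀)/L) (x₀ the left endpoint) one has ∫u_n²/∫(u_n')² = (L/(nπ))² → 0, so a(u_n,u_n)/||u_n||_{H^1}² → 1. Hence the optimal constant is α = 1.
Therefore α = 1.


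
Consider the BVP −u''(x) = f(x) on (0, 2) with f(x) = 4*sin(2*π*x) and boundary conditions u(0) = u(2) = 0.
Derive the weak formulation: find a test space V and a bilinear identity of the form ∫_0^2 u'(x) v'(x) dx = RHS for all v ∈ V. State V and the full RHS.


V = H^1_0(0, 2) (so v(0) = v(2) = 0); weak form: ∫_0^2 u'v' dx = ∫_0^2 (4*sin(2*π*x)) v dx for all v ∈ V.

Multiply both sides by a test function v and integrate from 0 to 2:
  ∫_0^2 −u''(x) v(x) dx = ∫_0^2 f(x) v(x) dx.
Integrate the LHS by parts once:
  ∫_0^2 −u'' v dx = −[u'(x) v(x)]_0^2 + ∫_0^2 u'(x) v'(x) dx.
Thus ∫_0^2 u'(x) v'(x) dx = ∫_0^2 f(x) v(x) dx + [u'(x) v(x)]_0^2.
Choose V so that boundary terms are either known or forced to vanish.
u is Dirichlet: u(0) = u(2) = 0. Let V = H^1_0(0, 2); then v(0) = v(2) = 0, and [u' v]_0^2 = 0.
Weak formulation: find u (satisfying any essential BC) such that ∫_0^2 u'(x) v'(x) dx = ∫_0^2 f v dx for all v ∈ V.
Substituting f(x) = 4*sin(2*π*x), the right-hand side is ∫_0^2 (4*sin(2*π*x)) v dx.


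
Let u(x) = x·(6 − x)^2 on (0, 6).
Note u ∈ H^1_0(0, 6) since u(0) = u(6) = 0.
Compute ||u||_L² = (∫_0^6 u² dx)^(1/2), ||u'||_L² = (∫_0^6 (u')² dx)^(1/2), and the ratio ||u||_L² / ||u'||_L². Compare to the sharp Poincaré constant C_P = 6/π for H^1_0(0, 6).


||u||_L² / ||u'||_L² = 3*sqrt(14)/7 < C_P = 6/π.

u(x) = x·(6 − x)^2, so u'(x) = 3*(x - 6)*(x - 2).
u(x) = x·(6 − x)^2 vanishes at x = 0 and x = 6, so u ∈ H^1_0(0, 6). Differentiate via the product rule and integrate the resulting polynomials term by term.
  ∫_0^6 u² dx = ∫_0^6 (x^6 - 24*x^5 + 216*x^4 - 864*x^3 + 1296*x^2) dx. Term by term:
    ∫_0^6 x^6 dx = 279936/7;  ∫_0^6 -24*x^5 dx = -186624;  ∫_0^6 216*x^4 dx = 1679616/5;
    ∫_0^6 -864*x^3 dx = -279936;  ∫_0^6 1296*x^2 dx = 93312.
  Sum: 279936/7 − 186624 + 1679616/5 − 279936 + 93312 = 93312/35.
  ∫_0^6 (u')² dx = ∫_0^6 (9*x^4 - 144*x^3 + 792*x^2 - 1728*x + 1296) dx. Term by term:
    ∫_0^6 9*x^4 dx = 69984/5;  ∫_0^6 -144*x^3 dx = -46656;  ∫_0^6 792*x^2 dx = 57024;
    ∫_0^6 -1728*x dx = -31104;  ∫_0^6 1296 dx = 7776.
  Sum: 69984/5 − 46656 + 57024 − 31104 + 7776 = 5184/5.
∫_0^6 u² dx = 93312/35, so ||u||_L² = 216*sqrt(70)/35.
∫_0^6 (u')² dx = 5184/5, so ||u'||_L² = 72*sqrt(5)/5.
Ratio ||u||_L² / ||u'||_L² = 3*sqrt(14)/7.
Sharp Poincaré constant on H^1_0(0, 6) is C_P = L/π = 6/π, achieved by sin(π/6·x).
A polynomial bump cannot attain the sharp Poincaré constant (only the first sine eigenfunction does), so the ratio is strictly less than C_P, consistent with ||u||_L² ≤ C_P ||u'||_L².


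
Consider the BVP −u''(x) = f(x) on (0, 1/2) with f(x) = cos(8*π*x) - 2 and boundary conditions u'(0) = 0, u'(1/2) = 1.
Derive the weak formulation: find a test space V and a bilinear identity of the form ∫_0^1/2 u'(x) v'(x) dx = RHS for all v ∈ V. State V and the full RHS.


V = H^1(0, 1/2) (v unrestricted at boundary; u is determined up to an additive constant); weak form: ∫_0^1/2 u'v' dx = ∫_0^1/2 (cos(8*π*x) - 2) v dx + v(1/2) for all v ∈ V.

Multiply both sides by a test function v and integrate from 0 to 1/2:
  ∫_0^1/2 −u''(x) v(x) dx = ∫_0^1/2 f(x) v(x) dx.
Integrate the LHS by parts once:
  ∫_0^1/2 −u'' v dx = −[u'(x) v(x)]_0^1/2 + ∫_0^1/2 u'(x) v'(x) dx.
Thus ∫_0^1/2 u'(x) v'(x) dx = ∫_0^1/2 f(x) v(x) dx + [u'(x) v(x)]_0^1/2.
Choose V so that boundary terms are either known or forced to vanish.
u has inhomogeneous Neumann u'(0) = 0, u'(1/2) = 1. [u' v]_0^1/2 = (1)·v(1/2) − (0)·v(0) = v(1/2). Take V = H^1(0, 1/2); boundary term becomes part of RHS.
Weak formulation: find u (satisfying any essential BC) such that ∫_0^1/2 u'(x) v'(x) dx = ∫_0^1/2 f v dx + v(1/2) for all v ∈ V (Neumann data are natural BCs: they enter the RHS as boundary terms).
Substituting f(x) = cos(8*π*x) - 2, the right-hand side is ∫_0^1/2 (cos(8*π*x) - 2) v dx + v(1/2).
Compatibility check (pure Neumann): taking v ≡ 1 ∈ V gives 0 = ∫_0^1/2 f dx + (1) − (0), i.e. ∫_0^1/2 f dx must equal u'(0) − u'(1/2) = -1. Indeed ∫_0^1/2 (cos(8*π*x) - 2) dx = -1, so the data are compatible. The solution is then unique only up to an additive constant (fix it e.g. by requiring ∫_0^1/2 u dx = 0).


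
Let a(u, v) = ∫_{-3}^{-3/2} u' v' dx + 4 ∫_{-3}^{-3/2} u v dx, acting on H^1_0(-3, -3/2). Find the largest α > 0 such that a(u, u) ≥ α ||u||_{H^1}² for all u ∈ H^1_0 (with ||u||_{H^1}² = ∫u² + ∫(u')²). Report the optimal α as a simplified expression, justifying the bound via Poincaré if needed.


α = 1

Coercivity of a(·,·) on H^1_0(-3, -3/2) means a(u, u) ≥ α ||u||_{H^1}² for every u ∈ H^1_0.
The interval has length L = 3/2, and Poincaré/coercivity depend only on L. Here a(u, u) = ∫(u')² + (4)·∫u².
Here c = 4 ≥ 1, so a(u,u) = ∫(u')² + c∫u² ≥ ∫(u')² + ∫u² = ||u||_{H^1}², i.e. α = 1 works. No larger α is possible: a(u,u) ≥ α||u||_{H^1}² means (1−α)∫(u')² ≥ (α−c)∫u², and for the modes u_n = sin(nπ(x−x₀)/L) (x₀ the left endpoint) one has ∫u_n²/∫(u_n')² = (L/(nπ))² → 0, so a(u_n,u_n)/||u_n||_{H^1}² → 1. Hence the optimal constant is α = 1.
Therefore α = 1.


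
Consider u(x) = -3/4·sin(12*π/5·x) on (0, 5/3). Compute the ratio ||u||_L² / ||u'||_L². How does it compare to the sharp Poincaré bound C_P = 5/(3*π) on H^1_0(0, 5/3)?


||u||_L² / ||u'||_L² = 5/(12*π) < C_P = 5/(3*π).

u(x) = -3/4·sin(12*π/5·x), so u'(x) = -9*π*cos(12*π*x/5)/5.
Writing u(x) = A·sin(kπx/L) with A = -3/4 and k = 4, use ∫_0^L sin²(kπx/L) dx = L/2 and ∫_0^L cos²(kπx/L) dx = L/2.
u² = 9/16·sin²(12*π/5·x) and (u')² = 81*π^2/25·cos²(12*π/5·x), and each of sin², cos² integrates to L/2 = 5/6 over (0, 5/3).
∫_0^5/3 u² dx = 15/32, so ||u||_L² = sqrt(30)/8.
∫_0^5/3 (u')² dx = 27*π^2/10, so ||u'||_L² = 3*sqrt(30)*π/10.
Ratio ||u||_L² / ||u'||_L² = 5/(12*π).
Sharp Poincaré constant on H^1_0(0, 5/3) is C_P = L/π = 5/(3*π), achieved by sin(3*π/5·x).
This is the k = 4 harmonic; the ratio L/(kπ) is strictly less than C_P = L/π, consistent with the sharp inequality ||u||_L² ≤ C_P ||u'||_L².


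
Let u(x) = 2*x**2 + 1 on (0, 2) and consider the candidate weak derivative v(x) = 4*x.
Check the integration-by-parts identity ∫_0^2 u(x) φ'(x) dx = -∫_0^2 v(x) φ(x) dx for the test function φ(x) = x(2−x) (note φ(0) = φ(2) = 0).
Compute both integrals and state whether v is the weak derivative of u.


LHS = -16/3, RHS = -16/3. Yes, v = u' weakly.

u(x) = 2*x**2 + 1, classical derivative u'(x) = 4*x.
φ(x) = x(2−x), so φ'(x) = 2 - 2*x.
Note φ(0) = φ(2) = 0, so the boundary term u·φ vanishes.
LHS = ∫_0^2 u(x) φ'(x) dx = ∫_0^2 (-4*x^3 + 4*x^2 - 2*x + 2) dx. Term by term:
  ∫_0^2 -4*x^3 dx = -16;  ∫_0^2 4*x^2 dx = 32/3;  ∫_0^2 -2*x dx = -4;
  ∫_0^2 2 dx = 4.
Sum: -16 + 32/3 − 4 + 4 = -16/3.
So LHS = -16/3.
∫_0^2 v(x) φ(x) dx = ∫_0^2 (-4*x^3 + 8*x^2) dx. Term by term:
  ∫_0^2 -4*x^3 dx = -16;  ∫_0^2 8*x^2 dx = 64/3.
Sum: -16 + 64/3 = 16/3.
So RHS = -∫_0^2 v(x) φ(x) dx = -16/3.
LHS = RHS, so the identity holds for this test φ.
Moreover u is smooth here and v(x) = u'(x) = 4*x pointwise, so the identity holds for every test function. Hence v is the weak derivative of u.


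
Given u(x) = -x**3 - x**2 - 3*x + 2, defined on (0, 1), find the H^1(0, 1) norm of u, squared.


||u||_{H^1}^2 = 6127/210

The H^1 norm (squared) on an interval (0, L) is
  ||u||_{H^1}^2 = ∫_0^L u(x)^2 dx + ∫_0^L u'(x)^2 dx.
Compute u'(x) = -3*x**2 - 2*x - 3.
Then u(x)^2 = x**6 + 2*x**5 + 7*x**4 + 2*x**3 + 5*x**2 - 12*x + 4 and u'(x)^2 = 9*x**4 + 12*x**3 + 22*x**2 + 12*x + 9.
Integrate each monomial from 0 to 1 using ∫_0^1 c·x^n dx = c·1^(n+1)/(n+1):
  ∫_0^1 u(x)^2 dx = ∫_0^1 (x^6 + 2*x^5 + 7*x^4 + 2*x^3 + 5*x^2 - 12*x + 4) dx. Term by term:
    ∫_0^1 x^6 dx = 1/7;  ∫_0^1 2*x^5 dx = 1/3;  ∫_0^1 7*x^4 dx = 7/5;
    ∫_0^1 2*x^3 dx = 1/2;  ∫_0^1 5*x^2 dx = 5/3;  ∫_0^1 -12*x dx = -6;
    ∫_0^1 4 dx = 4.
  Sum: 1/7 + 1/3 + 7/5 + 1/2 + 5/3 − 6 + 4 = 143/70.
  ∫_0^1 u'(x)^2 dx = ∫_0^1 (9*x^4 + 12*x^3 + 22*x^2 + 12*x + 9) dx. Term by term:
    ∫_0^1 9*x^4 dx = 9/5;  ∫_0^1 12*x^3 dx = 3;  ∫_0^1 22*x^2 dx = 22/3;
    ∫_0^1 12*x dx = 6;  ∫_0^1 9 dx = 9.
  Sum: 9/5 + 3 + 22/3 + 6 + 9 = 407/15.
Adding: ||u||_{H^1}^2 = 143/70 + 407/15 = 6127/210.


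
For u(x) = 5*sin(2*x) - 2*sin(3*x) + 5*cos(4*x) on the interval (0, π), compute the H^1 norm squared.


||u||_{H^1(0,π)}^2 = 2040/7 + 295*π

u'(x) = -20*sin(4*x) + 10*cos(2*x) - 6*cos(3*x).
Expand u² and (u')² and integrate term by term on (0, π), using: for integers n ≥ 1, ∫_0^π sin²(nx) dx = ∫_0^π cos²(nx) dx = π/2; for n ≠ n', ∫_0^π sin(nx)sin(n'x) dx = ∫_0^π cos(nx)cos(n'x) dx = 0; and by product-to-sum, ∫_0^π sin(nx)cos(n'x) dx = ½∫_0^π [sin((n+n')x) + sin((n−n')x)] dx, which is 0 when n+n' is even and 2n/(n²−n'²) when n+n' is odd (it need not vanish on (0, π)).
  u² squared terms: (-2)²·∫sin(3x)² dx = 4·π/2 = 2*π;  (5)²·∫cos(4x)² dx = 25·π/2 = 25*π/2;  (5)²·∫sin(2x)² dx = 25·π/2 = 25*π/2.
  u² cross terms: 2·(-2)·(5)·∫sin(3x)·cos(4x) dx = -20·(-6/7) = 120/7;  2·(-2)·(5)·∫sin(3x)·sin(2x) dx = -20·(0) = 0;  2·(5)·(5)·∫cos(4x)·sin(2x) dx = 50·(0) = 0.
  So ∫_0^π u² dx = 2*π + 25*π/2 + 25*π/2 + 120/7 + 0 + 0 = 120/7 + 27*π.
  (u')² squared terms: (-20)²·∫sin(4x)² dx = 400·π/2 = 200*π;  (-6)²·∫cos(3x)² dx = 36·π/2 = 18*π;  (10)²·∫cos(2x)² dx = 100·π/2 = 50*π.
  (u')² cross terms: 2·(-20)·(-6)·∫sin(4x)·cos(3x) dx = 240·(8/7) = 1920/7;  2·(-20)·(10)·∫sin(4x)·cos(2x) dx = -400·(0) = 0;  2·(-6)·(10)·∫cos(3x)·cos(2x) dx = -120·(0) = 0.
  So ∫_0^π (u')² dx = 200*π + 18*π + 50*π + 1920/7 + 0 + 0 = 1920/7 + 268*π.
||u||_{H^1}^2 = (120/7 + 27*π) + (1920/7 + 268*π) = 2040/7 + 295*π.


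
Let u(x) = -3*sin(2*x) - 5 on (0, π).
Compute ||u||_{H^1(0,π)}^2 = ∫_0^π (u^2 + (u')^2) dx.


||u||_{H^1(0,π)}^2 = 95*π/2

u'(x) = -6*cos(2*x).
Expand u² and (u')² and integrate term by term on (0, π), using: for integers n ≥ 1, ∫_0^π sin²(nx) dx = ∫_0^π cos²(nx) dx = π/2; for n ≠ n', ∫_0^π sin(nx)sin(n'x) dx = ∫_0^π cos(nx)cos(n'x) dx = 0; and by product-to-sum, ∫_0^π sin(nx)cos(n'x) dx = ½∫_0^π [sin((n+n')x) + sin((n−n')x)] dx, which is 0 when n+n' is even and 2n/(n²−n'²) when n+n' is odd (it need not vanish on (0, π)). For the constant mode: ∫_0^π 1 dx = π, ∫_0^π cos(nx) dx = 0, ∫_0^π sin(nx) dx = (1−(−1)^n)/n.
  u² squared terms: (-5)²·∫1 dx = 25·π = 25*π;  (-3)²·∫sin(2x)² dx = 9·π/2 = 9*π/2.
  u² cross terms: 2·(-5)·(-3)·∫1·sin(2x) dx = 30·(0) = 0.
  So ∫_0^π u² dx = 25*π + 9*π/2 + 0 = 59*π/2.
  (u')² squared terms: (-6)²·∫cos(2x)² dx = 36·π/2 = 18*π.
  So ∫_0^π (u')² dx = 18*π.
||u||_{H^1}^2 = (59*π/2) + (18*π) = 95*π/2.


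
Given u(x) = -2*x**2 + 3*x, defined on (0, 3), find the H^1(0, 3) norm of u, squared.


||u||_{H^1}^2 = 477/5

The H^1 norm (squared) on an interval (0, L) is
  ||u||_{H^1}^2 = ∫_0^L u(x)^2 dx + ∫_0^L u'(x)^2 dx.
Compute u'(x) = 3 - 4*x.
Then u(x)^2 = 4*x**4 - 12*x**3 + 9*x**2 and u'(x)^2 = 16*x**2 - 24*x + 9.
Integrate each monomial from 0 to 3 using ∫_0^3 c·x^n dx = c·3^(n+1)/(n+1):
  ∫_0^3 u(x)^2 dx = ∫_0^3 (4*x^4 - 12*x^3 + 9*x^2) dx. Term by term:
    ∫_0^3 4*x^4 dx = 972/5;  ∫_0^3 -12*x^3 dx = -243;  ∫_0^3 9*x^2 dx = 81.
  Sum: 972/5 − 243 + 81 = 162/5.
  ∫_0^3 u'(x)^2 dx = ∫_0^3 (16*x^2 - 24*x + 9) dx. Term by term:
    ∫_0^3 16*x^2 dx = 144;  ∫_0^3 -24*x dx = -108;  ∫_0^3 9 dx = 27.
  Sum: 144 − 108 + 27 = 63.
Adding: ||u||_{H^1}^2 = 162/5 + 63 = 477/5.


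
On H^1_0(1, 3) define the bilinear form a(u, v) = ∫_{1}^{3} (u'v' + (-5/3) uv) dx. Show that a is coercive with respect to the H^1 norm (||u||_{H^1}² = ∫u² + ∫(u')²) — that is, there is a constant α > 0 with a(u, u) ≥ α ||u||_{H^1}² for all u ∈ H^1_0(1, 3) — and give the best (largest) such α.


α = (-20/3 + π^2)/(4 + π^2)

Coercivity of a(·,·) on H^1_0(1, 3) means a(u, u) ≥ α ||u||_{H^1}² for every u ∈ H^1_0.
The interval has length L = 2, and Poincaré/coercivity depend only on L. Here a(u, u) = ∫(u')² + (-5/3)·∫u².
Here c = -5/3 < 0 with |c| < (π/L)² = π^2/4, so coercivity still holds. The condition a(u,u) ≥ α||u||_{H^1}² reads (1−α)∫(u')² ≥ (α−c)∫u². Any admissible α is ≤ 1 (rapidly oscillating u have ∫u²/∫(u')² → 0), and α = 1 would force 0 ≥ (1−c)∫u², impossible since c < 1; so 1−α > 0. By the sharp Poincaré inequality on H^1_0 of an interval of length L, ∫(u')² ≥ (π/L)²∫u² with equality for the first sine mode sin(π(x−x₀)/L) (x₀ the left endpoint), so the inequality holds for all u iff (1−α)(π/L)² ≥ α − c, i.e. α ≤ ((π/L)² + c)/((π/L)² + 1) = (1 + c(L/π)²)/(1 + (L/π)²). (Direct route, valid since c ≤ 0: Poincaré gives c∫u² ≥ c(L/π)²∫(u')², so a(u,u) ≥ (1 + c(L/π)²)∫(u')², while ||u||_{H^1}² ≤ (1 + (L/π)²)∫(u')²; dividing yields the same α.) With (π/L)² = π^2/4 and c = -5/3, the largest admissible constant is α = ((π/L)² + c)/((π/L)² + 1).
Simplifying, α = (-20/3 + π^2)/(4 + π^2).


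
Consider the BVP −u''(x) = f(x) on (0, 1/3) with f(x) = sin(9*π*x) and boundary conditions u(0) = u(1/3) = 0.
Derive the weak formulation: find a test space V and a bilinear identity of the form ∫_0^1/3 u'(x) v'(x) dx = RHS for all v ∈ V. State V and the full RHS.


V = H^1_0(0, 1/3) (so v(0) = v(1/3) = 0); weak form: ∫_0^1/3 u'v' dx = ∫_0^1/3 (sin(9*π*x)) v dx for all v ∈ V.

Multiply both sides by a test function v and integrate from 0 to 1/3:
  ∫_0^1/3 −u''(x) v(x) dx = ∫_0^1/3 f(x) v(x) dx.
Integrate the LHS by parts once:
  ∫_0^1/3 −u'' v dx = −[u'(x) v(x)]_0^1/3 + ∫_0^1/3 u'(x) v'(x) dx.
Thus ∫_0^1/3 u'(x) v'(x) dx = ∫_0^1/3 f(x) v(x) dx + [u'(x) v(x)]_0^1/3.
Choose V so that boundary terms are either known or forced to vanish.
u is Dirichlet: u(0) = u(1/3) = 0. Let V = H^1_0(0, 1/3); then v(0) = v(1/3) = 0, and [u' v]_0^1/3 = 0.
Weak formulation: find u (satisfying any essential BC) such that ∫_0^1/3 u'(x) v'(x) dx = ∫_0^1/3 f v dx for all v ∈ V.
Substituting f(x) = sin(9*π*x), the right-hand side is ∫_0^1/3 (sin(9*π*x)) v dx.


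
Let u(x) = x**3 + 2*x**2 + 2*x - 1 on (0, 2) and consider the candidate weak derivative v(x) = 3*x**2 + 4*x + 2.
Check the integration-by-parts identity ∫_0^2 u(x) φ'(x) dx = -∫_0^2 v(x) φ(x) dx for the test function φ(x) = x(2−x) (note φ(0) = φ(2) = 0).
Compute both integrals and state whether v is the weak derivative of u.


LHS = -64/5, RHS = -64/5. Yes, v = u' weakly.

u(x) = x**3 + 2*x**2 + 2*x - 1, classical derivative u'(x) = 3*x**2 + 4*x + 2.
φ(x) = x(2−x), so φ'(x) = 2 - 2*x.
Note φ(0) = φ(2) = 0, so the boundary term u·φ vanishes.
LHS = ∫_0^2 u(x) φ'(x) dx = ∫_0^2 (-2*x^4 - 2*x^3 + 6*x - 2) dx. Term by term:
  ∫_0^2 -2*x^4 dx = -64/5;  ∫_0^2 -2*x^3 dx = -8;  ∫_0^2 6*x dx = 12;
  ∫_0^2 -2 dx = -4.
Sum: -64/5 − 8 + 12 − 4 = -64/5.
So LHS = -64/5.
∫_0^2 v(x) φ(x) dx = ∫_0^2 (-3*x^4 + 2*x^3 + 6*x^2 + 4*x) dx. Term by term:
  ∫_0^2 -3*x^4 dx = -96/5;  ∫_0^2 2*x^3 dx = 8;  ∫_0^2 6*x^2 dx = 16;
  ∫_0^2 4*x dx = 8.
Sum: -96/5 + 8 + 16 + 8 = 64/5.
So RHS = -∫_0^2 v(x) φ(x) dx = -64/5.
LHS = RHS, so the identity holds for this test φ.
Moreover u is smooth here and v(x) = u'(x) = 3*x**2 + 4*x + 2 pointwise, so the identity holds for every test function. Hence v is the weak derivative of u.


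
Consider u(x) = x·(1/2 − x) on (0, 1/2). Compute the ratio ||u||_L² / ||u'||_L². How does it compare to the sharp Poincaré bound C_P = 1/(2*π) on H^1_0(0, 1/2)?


||u||_L² / ||u'||_L² = sqrt(10)/20 < C_P = 1/(2*π).

u(x) = x·(1/2 − x), so u'(x) = 1/2 - 2*x.
u(x) = x·(1/2 − x) vanishes at x = 0 and x = 1/2, so u ∈ H^1_0(0, 1/2). Differentiate via the product rule and integrate the resulting polynomials term by term.
  ∫_0^1/2 u² dx = ∫_0^1/2 (x^4 - x^3 + x^2/4) dx. Term by term:
    ∫_0^1/2 x^4 dx = 1/160;  ∫_0^1/2 -x^3 dx = -1/64;  ∫_0^1/2 x^2/4 dx = 1/96.
  Sum: 1/160 − 1/64 + 1/96 = 1/960.
  ∫_0^1/2 (u')² dx = ∫_0^1/2 (4*x^2 - 2*x + 1/4) dx. Term by term:
    ∫_0^1/2 4*x^2 dx = 1/6;  ∫_0^1/2 -2*x dx = -1/4;  ∫_0^1/2 1/4 dx = 1/8.
  Sum: 1/6 − 1/4 + 1/8 = 1/24.
∫_0^1/2 u² dx = 1/960, so ||u||_L² = sqrt(15)/120.
∫_0^1/2 (u')² dx = 1/24, so ||u'||_L² = sqrt(6)/12.
Ratio ||u||_L² / ||u'||_L² = sqrt(10)/20.
Sharp Poincaré constant on H^1_0(0, 1/2) is C_P = L/π = 1/(2*π), achieved by sin(2*π·x).
A polynomial bump cannot attain the sharp Poincaré constant (only the first sine eigenfunction does), so the ratio is strictly less than C_P, consistent with ||u||_L² ≤ C_P ||u'||_L².


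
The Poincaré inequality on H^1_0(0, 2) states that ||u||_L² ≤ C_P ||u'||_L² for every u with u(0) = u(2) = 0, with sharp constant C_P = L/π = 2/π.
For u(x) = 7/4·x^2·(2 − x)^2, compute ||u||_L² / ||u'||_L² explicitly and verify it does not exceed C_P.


||u||_L² / ||u'||_L² = sqrt(3)/3 < C_P = 2/π.

u(x) = 7/4·x^2·(2 − x)^2, so u'(x) = 7*x*(x - 2)*(x - 1).
u(x) = 7/4·x^2·(2 − x)^2 vanishes at x = 0 and x = 2, so u ∈ H^1_0(0, 2). Differentiate via the product rule and integrate the resulting polynomials term by term.
  ∫_0^2 u² dx = ∫_0^2 (49*x^8/16 - 49*x^7/2 + 147*x^6/2 - 98*x^5 + 49*x^4) dx. Term by term:
    ∫_0^2 49*x^8/16 dx = 1568/9;  ∫_0^2 -49*x^7/2 dx = -784;  ∫_0^2 147*x^6/2 dx = 1344;
    ∫_0^2 -98*x^5 dx = -3136/3;  ∫_0^2 49*x^4 dx = 1568/5.
  Sum: 1568/9 − 784 + 1344 − 3136/3 + 1568/5 = 112/45.
  ∫_0^2 (u')² dx = ∫_0^2 (49*x^6 - 294*x^5 + 637*x^4 - 588*x^3 + 196*x^2) dx. Term by term:
    ∫_0^2 49*x^6 dx = 896;  ∫_0^2 -294*x^5 dx = -3136;  ∫_0^2 637*x^4 dx = 20384/5;
    ∫_0^2 -588*x^3 dx = -2352;  ∫_0^2 196*x^2 dx = 1568/3.
  Sum: 896 − 3136 + 20384/5 − 2352 + 1568/3 = 112/15.
∫_0^2 u² dx = 112/45, so ||u||_L² = 4*sqrt(35)/15.
∫_0^2 (u')² dx = 112/15, so ||u'||_L² = 4*sqrt(105)/15.
Ratio ||u||_L² / ||u'||_L² = sqrt(3)/3.
Sharp Poincaré constant on H^1_0(0, 2) is C_P = L/π = 2/π, achieved by sin(π/2·x).
A polynomial bump cannot attain the sharp Poincaré constant (only the first sine eigenfunction does), so the ratio is strictly less than C_P, consistent with ||u||_L² ≤ C_P ||u'||_L².


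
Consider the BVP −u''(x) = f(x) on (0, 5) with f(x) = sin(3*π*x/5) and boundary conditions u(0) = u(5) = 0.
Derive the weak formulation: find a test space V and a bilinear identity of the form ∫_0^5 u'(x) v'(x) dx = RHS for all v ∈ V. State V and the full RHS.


V = H^1_0(0, 5) (so v(0) = v(5) = 0); weak form: ∫_0^5 u'v' dx = ∫_0^5 (sin(3*π*x/5)) v dx for all v ∈ V.

Multiply both sides by a test function v and integrate from 0 to 5:
  ∫_0^5 −u''(x) v(x) dx = ∫_0^5 f(x) v(x) dx.
Integrate the LHS by parts once:
  ∫_0^5 −u'' v dx = −[u'(x) v(x)]_0^5 + ∫_0^5 u'(x) v'(x) dx.
Thus ∫_0^5 u'(x) v'(x) dx = ∫_0^5 f(x) v(x) dx + [u'(x) v(x)]_0^5.
Choose V so that boundary terms are either known or forced to vanish.
u is Dirichlet: u(0) = u(5) = 0. Let V = H^1_0(0, 5); then v(0) = v(5) = 0, and [u' v]_0^5 = 0.
Weak formulation: find u (satisfying any essential BC) such that ∫_0^5 u'(x) v'(x) dx = ∫_0^5 f v dx for all v ∈ V.
Substituting f(x) = sin(3*π*x/5), the right-hand side is ∫_0^5 (sin(3*π*x/5)) v dx.


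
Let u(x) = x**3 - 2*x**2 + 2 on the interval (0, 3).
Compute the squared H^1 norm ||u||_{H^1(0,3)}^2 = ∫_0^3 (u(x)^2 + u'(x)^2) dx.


||u||_{H^1}^2 = 4803/35

The H^1 norm (squared) on an interval (0, L) is
  ||u||_{H^1}^2 = ∫_0^L u(x)^2 dx + ∫_0^L u'(x)^2 dx.
Compute u'(x) = 3*x**2 - 4*x.
Then u(x)^2 = x**6 - 4*x**5 + 4*x**4 + 4*x**3 - 8*x**2 + 4 and u'(x)^2 = 9*x**4 - 24*x**3 + 16*x**2.
Integrate each monomial from 0 to 3 using ∫_0^3 c·x^n dx = c·3^(n+1)/(n+1):
  ∫_0^3 u(x)^2 dx = ∫_0^3 (x^6 - 4*x^5 + 4*x^4 + 4*x^3 - 8*x^2 + 4) dx. Term by term:
    ∫_0^3 x^6 dx = 2187/7;  ∫_0^3 -4*x^5 dx = -486;  ∫_0^3 4*x^4 dx = 972/5;
    ∫_0^3 4*x^3 dx = 81;  ∫_0^3 -8*x^2 dx = -72;  ∫_0^3 4 dx = 12.
  Sum: 2187/7 − 486 + 972/5 + 81 − 72 + 12 = 1464/35.
  ∫_0^3 u'(x)^2 dx = ∫_0^3 (9*x^4 - 24*x^3 + 16*x^2) dx. Term by term:
    ∫_0^3 9*x^4 dx = 2187/5;  ∫_0^3 -24*x^3 dx = -486;  ∫_0^3 16*x^2 dx = 144.
  Sum: 2187/5 − 486 + 144 = 477/5.
Adding: ||u||_{H^1}^2 = 1464/35 + 477/5 = 4803/35.


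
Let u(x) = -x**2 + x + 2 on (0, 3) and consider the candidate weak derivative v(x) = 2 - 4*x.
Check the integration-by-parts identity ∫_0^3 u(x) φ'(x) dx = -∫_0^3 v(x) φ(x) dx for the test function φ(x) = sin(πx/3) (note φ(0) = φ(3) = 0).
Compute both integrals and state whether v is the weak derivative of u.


LHS = 12/π, RHS = 24/π. No, v is not the weak derivative of u.

u(x) = -x**2 + x + 2, classical derivative u'(x) = 1 - 2*x.
φ(x) = sin(πx/3), so φ'(x) = π*cos(π*x/3)/3.
Note φ(0) = φ(3) = 0, so the boundary term u·φ vanishes.
LHS = ∫_0^3 u(x) φ'(x) dx = ∫_0^3 (-π*x^2*cos(π*x/3)/3 + π*x*cos(π*x/3)/3 + 2*π*cos(π*x/3)/3) dx. Term by term:
  ∫_0^3 2*π*cos(π*x/3)/3 dx = 0;  ∫_0^3 -π*x^2*cos(π*x/3)/3 dx = 18/π;  ∫_0^3 π*x*cos(π*x/3)/3 dx = -6/π.
Sum: 0 + 18/π − 6/π = 12/π.
So LHS = 12/π.
∫_0^3 v(x) φ(x) dx = ∫_0^3 (-4*x*sin(π*x/3) + 2*sin(π*x/3)) dx. Term by term:
  ∫_0^3 2*sin(π*x/3) dx = 12/π;  ∫_0^3 -4*x*sin(π*x/3) dx = -36/π.
Sum: 12/π − 36/π = -24/π.
So RHS = -∫_0^3 v(x) φ(x) dx = 24/π.
LHS − RHS = -12/π ≠ 0, so the identity fails.
(For a valid weak derivative the identity must hold for EVERY test function, in particular this one. The failure shows v is NOT the weak derivative of u.)
Correct weak derivative would be u'(x) = 1 - 2*x.


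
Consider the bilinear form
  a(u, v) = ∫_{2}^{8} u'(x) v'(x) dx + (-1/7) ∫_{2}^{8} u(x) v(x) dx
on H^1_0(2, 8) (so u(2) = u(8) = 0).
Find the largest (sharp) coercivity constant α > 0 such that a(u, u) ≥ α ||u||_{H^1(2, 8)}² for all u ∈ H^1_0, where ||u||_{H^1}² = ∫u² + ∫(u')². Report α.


α = (-36/7 + π^2)/(π^2 + 36)

Coercivity of a(·,·) on H^1_0(2, 8) means a(u, u) ≥ α ||u||_{H^1}² for every u ∈ H^1_0.
The interval has length L = 6, and Poincaré/coercivity depend only on L. Here a(u, u) = ∫(u')² + (-1/7)·∫u².
Here c = -1/7 < 0 with |c| < (π/L)² = π^2/36, so coercivity still holds. The condition a(u,u) ≥ α||u||_{H^1}² reads (1−α)∫(u')² ≥ (α−c)∫u². Any admissible α is ≤ 1 (rapidly oscillating u have ∫u²/∫(u')² → 0), and α = 1 would force 0 ≥ (1−c)∫u², impossible since c < 1; so 1−α > 0. By the sharp Poincaré inequality on H^1_0 of an interval of length L, ∫(u')² ≥ (π/L)²∫u² with equality for the first sine mode sin(π(x−x₀)/L) (x₀ the left endpoint), so the inequality holds for all u iff (1−α)(π/L)² ≥ α − c, i.e. α ≤ ((π/L)² + c)/((π/L)² + 1) = (1 + c(L/π)²)/(1 + (L/π)²). (Direct route, valid since c ≤ 0: Poincaré gives c∫u² ≥ c(L/π)²∫(u')², so a(u,u) ≥ (1 + c(L/π)²)∫(u')², while ||u||_{H^1}² ≤ (1 + (L/π)²)∫(u')²; dividing yields the same α.) With (π/L)² = π^2/36 and c = -1/7, the largest admissible constant is α = ((π/L)² + c)/((π/L)² + 1).
Simplifying, α = (-36/7 + π^2)/(π^2 + 36).


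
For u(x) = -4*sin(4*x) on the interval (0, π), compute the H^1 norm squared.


||u||_{H^1(0,π)}^2 = 136*π

u'(x) = -16*cos(4*x).
Expand u² and (u')² and integrate term by term on (0, π), using: for integers n ≥ 1, ∫_0^π sin²(nx) dx = ∫_0^π cos²(nx) dx = π/2; for n ≠ n', ∫_0^π sin(nx)sin(n'x) dx = ∫_0^π cos(nx)cos(n'x) dx = 0; and by product-to-sum, ∫_0^π sin(nx)cos(n'x) dx = ½∫_0^π [sin((n+n')x) + sin((n−n')x)] dx, which is 0 when n+n' is even and 2n/(n²−n'²) when n+n' is odd (it need not vanish on (0, π)).
  u² squared terms: (-4)²·∫sin(4x)² dx = 16·π/2 = 8*π.
  So ∫_0^π u² dx = 8*π.
  (u')² squared terms: (-16)²·∫cos(4x)² dx = 256·π/2 = 128*π.
  So ∫_0^π (u')² dx = 128*π.
||u||_{H^1}^2 = (8*π) + (128*π) = 136*π.


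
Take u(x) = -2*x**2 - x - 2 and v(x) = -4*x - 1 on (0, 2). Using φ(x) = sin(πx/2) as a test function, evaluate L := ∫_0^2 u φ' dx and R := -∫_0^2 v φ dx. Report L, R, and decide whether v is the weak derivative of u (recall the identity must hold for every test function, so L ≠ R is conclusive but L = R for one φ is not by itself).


LHS = 20/π, RHS = 20/π. Yes, v = u' weakly.

u(x) = -2*x**2 - x - 2, classical derivative u'(x) = -4*x - 1.
φ(x) = sin(πx/2), so φ'(x) = π*cos(π*x/2)/2.
Note φ(0) = φ(2) = 0, so the boundary term u·φ vanishes.
LHS = ∫_0^2 u(x) φ'(x) dx = ∫_0^2 (-π*x^2*cos(π*x/2) - π*x*cos(π*x/2)/2 - π*cos(π*x/2)) dx. Term by term:
  ∫_0^2 -π*cos(π*x/2) dx = 0;  ∫_0^2 -π*x^2*cos(π*x/2) dx = 16/π;  ∫_0^2 -π*x*cos(π*x/2)/2 dx = 4/π.
Sum: 0 + 16/π + 4/π = 20/π.
So LHS = 20/π.
∫_0^2 v(x) φ(x) dx = ∫_0^2 (-4*x*sin(π*x/2) - sin(π*x/2)) dx. Term by term:
  ∫_0^2 -sin(π*x/2) dx = -4/π;  ∫_0^2 -4*x*sin(π*x/2) dx = -16/π.
Sum: -4/π − 16/π = -20/π.
So RHS = -∫_0^2 v(x) φ(x) dx = 20/π.
LHS = RHS, so the identity holds for this test φ.
Moreover u is smooth here and v(x) = u'(x) = -4*x - 1 pointwise, so the identity holds for every test function. Hence v is the weak derivative of u.


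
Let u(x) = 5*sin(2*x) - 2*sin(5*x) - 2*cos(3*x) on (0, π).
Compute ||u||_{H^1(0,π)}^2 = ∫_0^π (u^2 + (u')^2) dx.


||u||_{H^1(0,π)}^2 = 160 + 269*π/2

u'(x) = 6*sin(3*x) + 10*cos(2*x) - 10*cos(5*x).
Expand u² and (u')² and integrate term by term on (0, π), using: for integers n ≥ 1, ∫_0^π sin²(nx) dx = ∫_0^π cos²(nx) dx = π/2; for n ≠ n', ∫_0^π sin(nx)sin(n'x) dx = ∫_0^π cos(nx)cos(n'x) dx = 0; and by product-to-sum, ∫_0^π sin(nx)cos(n'x) dx = ½∫_0^π [sin((n+n')x) + sin((n−n')x)] dx, which is 0 when n+n' is even and 2n/(n²−n'²) when n+n' is odd (it need not vanish on (0, π)).
  u² squared terms: (-2)²·∫cos(3x)² dx = 4·π/2 = 2*π;  (-2)²·∫sin(5x)² dx = 4·π/2 = 2*π;  (5)²·∫sin(2x)² dx = 25·π/2 = 25*π/2.
  u² cross terms: 2·(-2)·(-2)·∫cos(3x)·sin(5x) dx = 8·(0) = 0;  2·(-2)·(5)·∫cos(3x)·sin(2x) dx = -20·(-4/5) = 16;  2·(-2)·(5)·∫sin(5x)·sin(2x) dx = -20·(0) = 0.
  So ∫_0^π u² dx = 2*π + 2*π + 25*π/2 + 0 + 16 + 0 = 16 + 33*π/2.
  (u')² squared terms: (-10)²·∫cos(5x)² dx = 100·π/2 = 50*π;  (6)²·∫sin(3x)² dx = 36·π/2 = 18*π;  (10)²·∫cos(2x)² dx = 100·π/2 = 50*π.
  (u')² cross terms: 2·(-10)·(6)·∫cos(5x)·sin(3x) dx = -120·(0) = 0;  2·(-10)·(10)·∫cos(5x)·cos(2x) dx = -200·(0) = 0;  2·(6)·(10)·∫sin(3x)·cos(2x) dx = 120·(6/5) = 144.
  So ∫_0^π (u')² dx = 50*π + 18*π + 50*π + 0 + 0 + 144 = 144 + 118*π.
||u||_{H^1}^2 = (16 + 33*π/2) + (144 + 118*π) = 160 + 269*π/2.
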